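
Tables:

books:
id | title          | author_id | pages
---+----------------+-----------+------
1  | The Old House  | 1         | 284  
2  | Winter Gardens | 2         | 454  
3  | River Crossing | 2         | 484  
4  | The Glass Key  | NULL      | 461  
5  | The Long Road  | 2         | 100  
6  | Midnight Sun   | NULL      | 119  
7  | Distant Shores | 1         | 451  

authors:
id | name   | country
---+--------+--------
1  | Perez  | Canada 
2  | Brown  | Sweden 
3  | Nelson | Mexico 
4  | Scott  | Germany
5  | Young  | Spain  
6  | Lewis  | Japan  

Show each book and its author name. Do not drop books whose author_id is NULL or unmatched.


LEFT JOIN keeps every row from books (the left table); where author_id has no match in authors, the author columns become NULL. Walk through each book:
  - book 1 (The Old House): author_id=1 -> matches Perez
  - book 2 (Winter Gardens): author_id=2 -> matches Brown
  - book 3 (River Crossing): author_id=2 -> matches Brown
  - book 4 (The Glass Key): author_id=NULL, no match -> kept with NULL
  - book 5 (The Long Road): author_id=2 -> matches Brown
  - book 6 (Midnight Sun): author_id=NULL, no match -> kept with NULL
  - book 7 (Distant Shores): author_id=1 -> matches Perez
All 7 rows appear; 2 have NULL author.

SQL:
SELECT a.title, b.name AS author
FROM books a
LEFT JOIN authors b ON a.author_id = b.id

Result:
title          | author
---------------+-------
The Old House  | Perez 
Winter Gardens | Brown 
River Crossing | Brown 
The Glass Key  | NULL  
The Long Road  | Brown 
Midnight Sun   | NULL  
Distant Shores | Perez 


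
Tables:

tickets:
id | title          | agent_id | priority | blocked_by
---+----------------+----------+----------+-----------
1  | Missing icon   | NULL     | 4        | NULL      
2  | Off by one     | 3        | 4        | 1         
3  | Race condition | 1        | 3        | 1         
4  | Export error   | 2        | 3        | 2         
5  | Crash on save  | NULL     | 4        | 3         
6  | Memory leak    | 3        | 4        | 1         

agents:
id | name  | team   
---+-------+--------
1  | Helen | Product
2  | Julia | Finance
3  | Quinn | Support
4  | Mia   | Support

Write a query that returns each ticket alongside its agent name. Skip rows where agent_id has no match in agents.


INNER JOIN keeps only tickets rows whose agent_id matches an id in agents. Walk through each ticket:
  - ticket 1 (Missing icon): agent_id=NULL, no match -> dropped
  - ticket 2 (Off by one): agent_id=3 -> matches Quinn
  - ticket 3 (Race condition): agent_id=1 -> matches Helen
  - ticket 4 (Export error): agent_id=2 -> matches Julia
  - ticket 5 (Crash on save): agent_id=NULL, no match -> dropped
  - ticket 6 (Memory leak): agent_id=3 -> matches Quinn
So 2 of 6 rows are dropped.

SQL:
SELECT a.title, b.name AS agent
FROM tickets a
INNER JOIN agents b ON a.agent_id = b.id

Result:
title          | agent
---------------+------
Off by one     | Quinn
Race condition | Helen
Export error   | Julia
Memory leak    | Quinn


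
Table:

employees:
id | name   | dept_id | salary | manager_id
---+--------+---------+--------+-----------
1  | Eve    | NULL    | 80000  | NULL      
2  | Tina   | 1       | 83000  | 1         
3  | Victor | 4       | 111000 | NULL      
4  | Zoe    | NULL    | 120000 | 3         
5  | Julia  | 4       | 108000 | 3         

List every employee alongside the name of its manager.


This is a self-join: employees is joined to a second copy of itself, matching each row's manager_id to another row's id. Use LEFT JOIN so rows with manager_id=NULL are kept.
  - employee 1 (Eve): manager_id=NULL -> NULL
  - employee 2 (Tina): manager_id=1 -> Eve
  - employee 3 (Victor): manager_id=NULL -> NULL
  - employee 4 (Zoe): manager_id=3 -> Victor
  - employee 5 (Julia): manager_id=3 -> Victor

SQL:
SELECT a.name AS item, b.name AS manager
FROM employees a
LEFT JOIN employees b ON a.manager_id = b.id

Result:
item   | manager
-------+--------
Eve    | NULL   
Tina   | Eve    
Victor | NULL   
Zoe    | Victor 
Julia  | Victor 


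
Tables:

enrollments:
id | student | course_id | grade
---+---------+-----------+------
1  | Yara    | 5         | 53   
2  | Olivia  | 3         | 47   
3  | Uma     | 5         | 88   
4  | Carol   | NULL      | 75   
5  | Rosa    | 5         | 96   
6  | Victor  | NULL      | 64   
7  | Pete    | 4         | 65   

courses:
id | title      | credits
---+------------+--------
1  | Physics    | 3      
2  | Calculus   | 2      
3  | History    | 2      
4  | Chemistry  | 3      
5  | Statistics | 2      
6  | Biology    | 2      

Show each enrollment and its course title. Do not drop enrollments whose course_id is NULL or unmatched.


LEFT JOIN keeps every row from enrollments (the left table); where course_id has no match in courses, the course columns become NULL. Walk through each enrollment:
  - enrollment 1 (Yara): course_id=5 -> matches Statistics
  - enrollment 2 (Olivia): course_id=3 -> matches History
  - enrollment 3 (Uma): course_id=5 -> matches Statistics
  - enrollment 4 (Carol): course_id=NULL, no match -> kept with NULL
  - enrollment 5 (Rosa): course_id=5 -> matches Statistics
  - enrollment 6 (Victor): course_id=NULL, no match -> kept with NULL
  - enrollment 7 (Pete): course_id=4 -> matches Chemistry
All 7 rows appear; 2 have NULL course.

SQL:
SELECT a.student, b.title AS course
FROM enrollments a
LEFT JOIN courses b ON a.course_id = b.id

Result:
student | course    
--------+-----------
Yara    | Statistics
Olivia  | History   
Uma     | Statistics
Carol   | NULL      
Rosa    | Statistics
Victor  | NULL      
Pete    | Chemistry 


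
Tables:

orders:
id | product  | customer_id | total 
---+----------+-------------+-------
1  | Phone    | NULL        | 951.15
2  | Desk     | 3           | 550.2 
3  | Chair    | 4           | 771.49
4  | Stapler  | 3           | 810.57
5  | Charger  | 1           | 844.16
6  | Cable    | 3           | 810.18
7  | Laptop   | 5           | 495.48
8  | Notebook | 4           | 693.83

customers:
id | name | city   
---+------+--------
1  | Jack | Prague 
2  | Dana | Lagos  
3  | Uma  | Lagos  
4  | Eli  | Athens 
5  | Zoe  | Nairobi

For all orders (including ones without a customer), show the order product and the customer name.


LEFT JOIN keeps every row from orders (the left table); where customer_id has no match in customers, the customer columns become NULL. Walk through each order:
  - order 1 (Phone): customer_id=NULL, no match -> kept with NULL
  - order 2 (Desk): customer_id=3 -> matches Uma
  - order 3 (Chair): customer_id=4 -> matches Eli
  - order 4 (Stapler): customer_id=3 -> matches Uma
  - order 5 (Charger): customer_id=1 -> matches Jack
  - order 6 (Cable): customer_id=3 -> matches Uma
  - order 7 (Laptop): customer_id=5 -> matches Zoe
  - order 8 (Notebook): customer_id=4 -> matches Eli
All 8 rows appear; 1 has NULL customer.

SQL:
SELECT a.product, b.name AS customer
FROM orders a
LEFT JOIN customers b ON a.customer_id = b.id

Result:
product  | customer
---------+---------
Phone    | NULL    
Desk     | Uma     
Chair    | Eli     
Stapler  | Uma     
Charger  | Jack    
Cable    | Uma     
Laptop   | Zoe     
Notebook | Eli     


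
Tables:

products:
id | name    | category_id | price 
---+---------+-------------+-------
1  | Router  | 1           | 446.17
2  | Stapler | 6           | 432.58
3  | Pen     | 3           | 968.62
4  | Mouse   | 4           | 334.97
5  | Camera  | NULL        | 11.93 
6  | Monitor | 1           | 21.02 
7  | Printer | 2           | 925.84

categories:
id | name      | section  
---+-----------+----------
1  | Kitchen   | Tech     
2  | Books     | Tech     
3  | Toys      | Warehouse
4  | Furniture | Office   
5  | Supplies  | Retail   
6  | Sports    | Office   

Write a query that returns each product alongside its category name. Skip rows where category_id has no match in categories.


INNER JOIN keeps only products rows whose category_id matches an id in categories. Walk through each product:
  - product 1 (Router): category_id=1 -> matches Kitchen
  - product 2 (Stapler): category_id=6 -> matches Sports
  - product 3 (Pen): category_id=3 -> matches Toys
  - product 4 (Mouse): category_id=4 -> matches Furniture
  - product 5 (Camera): category_id=NULL, no match -> dropped
  - product 6 (Monitor): category_id=1 -> matches Kitchen
  - product 7 (Printer): category_id=2 -> matches Books
So 1 of 7 rows is dropped.

SQL:
SELECT a.name, b.name AS category
FROM products a
INNER JOIN categories b ON a.category_id = b.id

Result:
name    | category 
--------+----------
Router  | Kitchen  
Stapler | Sports   
Pen     | Toys     
Mouse   | Furniture
Monitor | Kitchen  
Printer | Books    


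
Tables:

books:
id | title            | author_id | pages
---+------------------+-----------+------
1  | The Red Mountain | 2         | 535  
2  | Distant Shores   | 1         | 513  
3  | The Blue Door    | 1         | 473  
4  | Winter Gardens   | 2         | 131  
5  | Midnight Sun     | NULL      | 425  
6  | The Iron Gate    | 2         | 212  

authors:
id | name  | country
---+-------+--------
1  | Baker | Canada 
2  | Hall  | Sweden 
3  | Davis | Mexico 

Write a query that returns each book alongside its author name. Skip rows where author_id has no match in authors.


INNER JOIN keeps only books rows whose author_id matches an id in authors. Walk through each book:
  - book 1 (The Red Mountain): author_id=2 -> matches Hall
  - book 2 (Distant Shores): author_id=1 -> matches Baker
  - book 3 (The Blue Door): author_id=1 -> matches Baker
  - book 4 (Winter Gardens): author_id=2 -> matches Hall
  - book 5 (Midnight Sun): author_id=NULL, no match -> dropped
  - book 6 (The Iron Gate): author_id=2 -> matches Hall
So 1 of 6 rows is dropped.

SQL:
SELECT a.title, b.name AS author
FROM books a
INNER JOIN authors b ON a.author_id = b.id

Result:
title            | author
-----------------+-------
The Red Mountain | Hall  
Distant Shores   | Baker 
The Blue Door    | Baker 
Winter Gardens   | Hall  
The Iron Gate    | Hall  


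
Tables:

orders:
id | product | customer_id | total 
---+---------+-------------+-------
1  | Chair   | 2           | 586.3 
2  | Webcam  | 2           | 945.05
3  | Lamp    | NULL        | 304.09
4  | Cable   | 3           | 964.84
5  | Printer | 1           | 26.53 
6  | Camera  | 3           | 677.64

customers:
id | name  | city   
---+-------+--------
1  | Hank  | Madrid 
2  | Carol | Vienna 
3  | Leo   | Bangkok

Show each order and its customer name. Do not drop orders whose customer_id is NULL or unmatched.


LEFT JOIN keeps every row from orders (the left table); where customer_id has no match in customers, the customer columns become NULL. Walk through each order:
  - order 1 (Chair): customer_id=2 -> matches Carol
  - order 2 (Webcam): customer_id=2 -> matches Carol
  - order 3 (Lamp): customer_id=NULL, no match -> kept with NULL
  - order 4 (Cable): customer_id=3 -> matches Leo
  - order 5 (Printer): customer_id=1 -> matches Hank
  - order 6 (Camera): customer_id=3 -> matches Leo
All 6 rows appear; 1 has NULL customer.

SQL:
SELECT a.product, b.name AS customer
FROM orders a
LEFT JOIN customers b ON a.customer_id = b.id

Result:
product | customer
--------+---------
Chair   | Carol   
Webcam  | Carol   
Lamp    | NULL    
Cable   | Leo     
Printer | Hank    
Camera  | Leo     


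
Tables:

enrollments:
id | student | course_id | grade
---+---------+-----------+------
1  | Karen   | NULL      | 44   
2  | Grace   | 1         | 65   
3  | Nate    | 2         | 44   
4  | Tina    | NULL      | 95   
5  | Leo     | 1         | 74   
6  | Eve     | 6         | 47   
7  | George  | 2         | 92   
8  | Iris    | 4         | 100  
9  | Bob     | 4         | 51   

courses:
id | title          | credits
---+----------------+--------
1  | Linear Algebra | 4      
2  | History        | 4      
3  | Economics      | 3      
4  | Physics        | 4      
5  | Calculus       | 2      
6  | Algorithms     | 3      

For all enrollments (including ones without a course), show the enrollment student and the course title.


LEFT JOIN keeps every row from enrollments (the left table); where course_id has no match in courses, the course columns become NULL. Walk through each enrollment:
  - enrollment 1 (Karen): course_id=NULL, no match -> kept with NULL
  - enrollment 2 (Grace): course_id=1 -> matches Linear Algebra
  - enrollment 3 (Nate): course_id=2 -> matches History
  - enrollment 4 (Tina): course_id=NULL, no match -> kept with NULL
  - enrollment 5 (Leo): course_id=1 -> matches Linear Algebra
  - enrollment 6 (Eve): course_id=6 -> matches Algorithms
  - enrollment 7 (George): course_id=2 -> matches History
  - enrollment 8 (Iris): course_id=4 -> matches Physics
  - enrollment 9 (Bob): course_id=4 -> matches Physics
All 9 rows appear; 2 have NULL course.

SQL:
SELECT a.student, b.title AS course
FROM enrollments a
LEFT JOIN courses b ON a.course_id = b.id

Result:
student | course        
--------+---------------
Karen   | NULL          
Grace   | Linear Algebra
Nate    | History       
Tina    | NULL          
Leo     | Linear Algebra
Eve     | Algorithms    
George  | History       
Iris    | Physics       
Bob     | Physics       


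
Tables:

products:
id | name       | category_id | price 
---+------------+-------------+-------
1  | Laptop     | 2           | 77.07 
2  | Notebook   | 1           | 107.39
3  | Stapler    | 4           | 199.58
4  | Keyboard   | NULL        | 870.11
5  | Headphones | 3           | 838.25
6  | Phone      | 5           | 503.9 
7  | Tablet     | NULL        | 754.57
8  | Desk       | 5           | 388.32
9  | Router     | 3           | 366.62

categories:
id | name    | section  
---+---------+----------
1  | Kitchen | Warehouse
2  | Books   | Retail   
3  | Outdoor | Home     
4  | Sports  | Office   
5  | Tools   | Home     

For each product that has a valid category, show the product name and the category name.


INNER JOIN keeps only products rows whose category_id matches an id in categories. Walk through each product:
  - product 1 (Laptop): category_id=2 -> matches Books
  - product 2 (Notebook): category_id=1 -> matches Kitchen
  - product 3 (Stapler): category_id=4 -> matches Sports
  - product 4 (Keyboard): category_id=NULL, no match -> dropped
  - product 5 (Headphones): category_id=3 -> matches Outdoor
  - product 6 (Phone): category_id=5 -> matches Tools
  - product 7 (Tablet): category_id=NULL, no match -> dropped
  - product 8 (Desk): category_id=5 -> matches Tools
  - product 9 (Router): category_id=3 -> matches Outdoor
So 2 of 9 rows are dropped.

SQL:
SELECT a.name, b.name AS category
FROM products a
INNER JOIN categories b ON a.category_id = b.id

Result:
name       | category
-----------+---------
Laptop     | Books   
Notebook   | Kitchen 
Stapler    | Sports  
Headphones | Outdoor 
Phone      | Tools   
Desk       | Tools   
Router     | Outdoor 


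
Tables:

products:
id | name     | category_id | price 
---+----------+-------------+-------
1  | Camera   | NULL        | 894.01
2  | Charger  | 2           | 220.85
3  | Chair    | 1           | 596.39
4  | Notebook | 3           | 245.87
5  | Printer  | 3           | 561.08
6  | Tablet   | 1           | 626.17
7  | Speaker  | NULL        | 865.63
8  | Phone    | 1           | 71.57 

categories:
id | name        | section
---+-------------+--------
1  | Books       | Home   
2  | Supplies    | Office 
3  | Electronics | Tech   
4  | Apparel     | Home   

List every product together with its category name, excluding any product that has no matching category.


INNER JOIN keeps only products rows whose category_id matches an id in categories. Walk through each product:
  - product 1 (Camera): category_id=NULL, no match -> dropped
  - product 2 (Charger): category_id=2 -> matches Supplies
  - product 3 (Chair): category_id=1 -> matches Books
  - product 4 (Notebook): category_id=3 -> matches Electronics
  - product 5 (Printer): category_id=3 -> matches Electronics
  - product 6 (Tablet): category_id=1 -> matches Books
  - product 7 (Speaker): category_id=NULL, no match -> dropped
  - product 8 (Phone): category_id=1 -> matches Books
So 2 of 8 rows are dropped.

SQL:
SELECT a.name, b.name AS category
FROM products a
INNER JOIN categories b ON a.category_id = b.id

Result:
name     | category   
---------+------------
Charger  | Supplies   
Chair    | Books      
Notebook | Electronics
Printer  | Electronics
Tablet   | Books      
Phone    | Books      


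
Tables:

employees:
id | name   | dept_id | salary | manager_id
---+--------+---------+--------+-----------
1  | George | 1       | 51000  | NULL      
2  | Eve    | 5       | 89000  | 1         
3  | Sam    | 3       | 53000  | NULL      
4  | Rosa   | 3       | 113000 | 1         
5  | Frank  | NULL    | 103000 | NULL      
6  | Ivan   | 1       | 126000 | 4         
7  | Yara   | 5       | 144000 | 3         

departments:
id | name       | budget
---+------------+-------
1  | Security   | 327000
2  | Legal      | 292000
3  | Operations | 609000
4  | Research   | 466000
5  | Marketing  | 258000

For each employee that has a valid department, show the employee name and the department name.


INNER JOIN keeps only employees rows whose dept_id matches an id in departments. Walk through each employee:
  - employee 1 (George): dept_id=1 -> matches Security
  - employee 2 (Eve): dept_id=5 -> matches Marketing
  - employee 3 (Sam): dept_id=3 -> matches Operations
  - employee 4 (Rosa): dept_id=3 -> matches Operations
  - employee 5 (Frank): dept_id=NULL, no match -> dropped
  - employee 6 (Ivan): dept_id=1 -> matches Security
  - employee 7 (Yara): dept_id=5 -> matches Marketing
So 1 of 7 rows is dropped.

SQL:
SELECT a.name, b.name AS department
FROM employees a
INNER JOIN departments b ON a.dept_id = b.id

Result:
name   | department
-------+-----------
George | Security  
Eve    | Marketing 
Sam    | Operations
Rosa   | Operations
Ivan   | Security  
Yara   | Marketing 


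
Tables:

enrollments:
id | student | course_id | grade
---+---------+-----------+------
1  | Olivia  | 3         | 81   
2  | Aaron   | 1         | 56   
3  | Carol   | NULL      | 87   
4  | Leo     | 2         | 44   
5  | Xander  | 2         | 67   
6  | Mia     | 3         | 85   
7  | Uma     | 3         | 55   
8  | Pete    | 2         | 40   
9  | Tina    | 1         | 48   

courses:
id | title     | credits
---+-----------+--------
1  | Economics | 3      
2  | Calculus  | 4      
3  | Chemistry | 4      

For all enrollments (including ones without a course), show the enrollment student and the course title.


LEFT JOIN keeps every row from enrollments (the left table); where course_id has no match in courses, the course columns become NULL. Walk through each enrollment:
  - enrollment 1 (Olivia): course_id=3 -> matches Chemistry
  - enrollment 2 (Aaron): course_id=1 -> matches Economics
  - enrollment 3 (Carol): course_id=NULL, no match -> kept with NULL
  - enrollment 4 (Leo): course_id=2 -> matches Calculus
  - enrollment 5 (Xander): course_id=2 -> matches Calculus
  - enrollment 6 (Mia): course_id=3 -> matches Chemistry
  - enrollment 7 (Uma): course_id=3 -> matches Chemistry
  - enrollment 8 (Pete): course_id=2 -> matches Calculus
  - enrollment 9 (Tina): course_id=1 -> matches Economics
All 9 rows appear; 1 has NULL course.

SQL:
SELECT a.student, b.title AS course
FROM enrollments a
LEFT JOIN courses b ON a.course_id = b.id

Result:
student | course   
--------+----------
Olivia  | Chemistry
Aaron   | Economics
Carol   | NULL     
Leo     | Calculus 
Xander  | Calculus 
Mia     | Chemistry
Uma     | Chemistry
Pete    | Calculus 
Tina    | Economics


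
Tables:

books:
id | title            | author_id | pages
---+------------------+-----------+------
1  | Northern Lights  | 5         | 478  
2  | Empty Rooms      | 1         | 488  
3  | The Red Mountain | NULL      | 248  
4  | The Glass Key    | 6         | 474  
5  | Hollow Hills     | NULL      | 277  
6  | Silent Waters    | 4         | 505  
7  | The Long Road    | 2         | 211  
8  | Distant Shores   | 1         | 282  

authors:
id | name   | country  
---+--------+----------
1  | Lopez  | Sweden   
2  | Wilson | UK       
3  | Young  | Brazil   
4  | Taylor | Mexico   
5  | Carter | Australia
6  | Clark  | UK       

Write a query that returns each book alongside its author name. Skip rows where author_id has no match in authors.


INNER JOIN keeps only books rows whose author_id matches an id in authors. Walk through each book:
  - book 1 (Northern Lights): author_id=5 -> matches Carter
  - book 2 (Empty Rooms): author_id=1 -> matches Lopez
  - book 3 (The Red Mountain): author_id=NULL, no match -> dropped
  - book 4 (The Glass Key): author_id=6 -> matches Clark
  - book 5 (Hollow Hills): author_id=NULL, no match -> dropped
  - book 6 (Silent Waters): author_id=4 -> matches Taylor
  - book 7 (The Long Road): author_id=2 -> matches Wilson
  - book 8 (Distant Shores): author_id=1 -> matches Lopez
So 2 of 8 rows are dropped.

SQL:
SELECT a.title, b.name AS author
FROM books a
INNER JOIN authors b ON a.author_id = b.id

Result:
title           | author
----------------+-------
Northern Lights | Carter
Empty Rooms     | Lopez 
The Glass Key   | Clark 
Silent Waters   | Taylor
The Long Road   | Wilson
Distant Shores  | Lopez 


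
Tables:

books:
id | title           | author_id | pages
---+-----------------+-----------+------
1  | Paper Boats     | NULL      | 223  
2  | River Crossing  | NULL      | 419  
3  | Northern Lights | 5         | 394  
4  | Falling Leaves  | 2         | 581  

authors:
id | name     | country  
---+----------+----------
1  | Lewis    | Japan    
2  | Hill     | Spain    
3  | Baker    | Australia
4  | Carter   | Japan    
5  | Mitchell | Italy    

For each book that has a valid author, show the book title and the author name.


INNER JOIN keeps only books rows whose author_id matches an id in authors. Walk through each book:
  - book 1 (Paper Boats): author_id=NULL, no match -> dropped
  - book 2 (River Crossing): author_id=NULL, no match -> dropped
  - book 3 (Northern Lights): author_id=5 -> matches Mitchell
  - book 4 (Falling Leaves): author_id=2 -> matches Hill
So 2 of 4 rows are dropped.

SQL:
SELECT a.title, b.name AS author
FROM books a
INNER JOIN authors b ON a.author_id = b.id

Result:
title           | author  
----------------+---------
Northern Lights | Mitchell
Falling Leaves  | Hill    


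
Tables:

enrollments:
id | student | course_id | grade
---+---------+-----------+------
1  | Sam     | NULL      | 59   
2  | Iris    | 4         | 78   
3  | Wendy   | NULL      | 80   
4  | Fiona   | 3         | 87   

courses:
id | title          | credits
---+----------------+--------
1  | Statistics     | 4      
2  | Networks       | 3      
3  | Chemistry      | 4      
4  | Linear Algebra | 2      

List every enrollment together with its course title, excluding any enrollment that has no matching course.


INNER JOIN keeps only enrollments rows whose course_id matches an id in courses. Walk through each enrollment:
  - enrollment 1 (Sam): course_id=NULL, no match -> dropped
  - enrollment 2 (Iris): course_id=4 -> matches Linear Algebra
  - enrollment 3 (Wendy): course_id=NULL, no match -> dropped
  - enrollment 4 (Fiona): course_id=3 -> matches Chemistry
So 2 of 4 rows are dropped.

SQL:
SELECT a.student, b.title AS course
FROM enrollments a
INNER JOIN courses b ON a.course_id = b.id

Result:
student | course        
--------+---------------
Iris    | Linear Algebra
Fiona   | Chemistry     


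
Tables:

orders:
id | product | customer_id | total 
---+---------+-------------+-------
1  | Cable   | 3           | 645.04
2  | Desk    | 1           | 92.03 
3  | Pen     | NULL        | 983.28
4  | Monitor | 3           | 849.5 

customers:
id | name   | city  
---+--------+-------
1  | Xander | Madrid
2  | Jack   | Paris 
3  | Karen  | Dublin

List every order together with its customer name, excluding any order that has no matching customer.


INNER JOIN keeps only orders rows whose customer_id matches an id in customers. Walk through each order:
  - order 1 (Cable): customer_id=3 -> matches Karen
  - order 2 (Desk): customer_id=1 -> matches Xander
  - order 3 (Pen): customer_id=NULL, no match -> dropped
  - order 4 (Monitor): customer_id=3 -> matches Karen
So 1 of 4 rows is dropped.

SQL:
SELECT a.product, b.name AS customer
FROM orders a
INNER JOIN customers b ON a.customer_id = b.id

Result:
product | customer
--------+---------
Cable   | Karen   
Desk    | Xander  
Monitor | Karen   


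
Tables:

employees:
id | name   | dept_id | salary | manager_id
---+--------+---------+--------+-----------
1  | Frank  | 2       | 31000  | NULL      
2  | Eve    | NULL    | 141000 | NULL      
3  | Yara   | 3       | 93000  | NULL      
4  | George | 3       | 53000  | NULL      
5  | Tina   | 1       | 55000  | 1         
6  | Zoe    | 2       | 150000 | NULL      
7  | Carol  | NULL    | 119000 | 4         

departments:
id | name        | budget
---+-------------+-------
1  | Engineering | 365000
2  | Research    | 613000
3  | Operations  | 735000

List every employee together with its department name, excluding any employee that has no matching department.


INNER JOIN keeps only employees rows whose dept_id matches an id in departments. Walk through each employee:
  - employee 1 (Frank): dept_id=2 -> matches Research
  - employee 2 (Eve): dept_id=NULL, no match -> dropped
  - employee 3 (Yara): dept_id=3 -> matches Operations
  - employee 4 (George): dept_id=3 -> matches Operations
  - employee 5 (Tina): dept_id=1 -> matches Engineering
  - employee 6 (Zoe): dept_id=2 -> matches Research
  - employee 7 (Carol): dept_id=NULL, no match -> dropped
So 2 of 7 rows are dropped.

SQL:
SELECT a.name, b.name AS department
FROM employees a
INNER JOIN departments b ON a.dept_id = b.id

Result:
name   | department 
-------+------------
Frank  | Research   
Yara   | Operations 
George | Operations 
Tina   | Engineering
Zoe    | Research   


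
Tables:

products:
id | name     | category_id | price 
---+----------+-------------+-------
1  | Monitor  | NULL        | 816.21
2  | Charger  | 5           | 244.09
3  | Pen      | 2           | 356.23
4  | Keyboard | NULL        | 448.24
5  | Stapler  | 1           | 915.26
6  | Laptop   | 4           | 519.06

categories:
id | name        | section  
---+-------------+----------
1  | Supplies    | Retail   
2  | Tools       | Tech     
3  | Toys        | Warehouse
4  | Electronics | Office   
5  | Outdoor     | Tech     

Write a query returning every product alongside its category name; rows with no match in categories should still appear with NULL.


LEFT JOIN keeps every row from products (the left table); where category_id has no match in categories, the category columns become NULL. Walk through each product:
  - product 1 (Monitor): category_id=NULL, no match -> kept with NULL
  - product 2 (Charger): category_id=5 -> matches Outdoor
  - product 3 (Pen): category_id=2 -> matches Tools
  - product 4 (Keyboard): category_id=NULL, no match -> kept with NULL
  - product 5 (Stapler): category_id=1 -> matches Supplies
  - product 6 (Laptop): category_id=4 -> matches Electronics
All 6 rows appear; 2 have NULL category.

SQL:
SELECT a.name, b.name AS category
FROM products a
LEFT JOIN categories b ON a.category_id = b.id

Result:
name     | category   
---------+------------
Monitor  | NULL       
Charger  | Outdoor    
Pen      | Tools      
Keyboard | NULL       
Stapler  | Supplies   
Laptop   | Electronics


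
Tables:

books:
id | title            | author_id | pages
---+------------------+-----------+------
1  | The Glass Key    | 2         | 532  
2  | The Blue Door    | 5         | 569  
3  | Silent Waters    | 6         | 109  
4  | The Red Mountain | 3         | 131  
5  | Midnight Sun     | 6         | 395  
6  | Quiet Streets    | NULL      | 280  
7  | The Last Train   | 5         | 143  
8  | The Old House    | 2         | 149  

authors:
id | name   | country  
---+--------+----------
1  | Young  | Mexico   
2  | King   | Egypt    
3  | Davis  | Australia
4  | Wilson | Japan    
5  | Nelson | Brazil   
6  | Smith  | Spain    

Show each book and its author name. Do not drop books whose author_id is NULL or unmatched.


LEFT JOIN keeps every row from books (the left table); where author_id has no match in authors, the author columns become NULL. Walk through each book:
  - book 1 (The Glass Key): author_id=2 -> matches King
  - book 2 (The Blue Door): author_id=5 -> matches Nelson
  - book 3 (Silent Waters): author_id=6 -> matches Smith
  - book 4 (The Red Mountain): author_id=3 -> matches Davis
  - book 5 (Midnight Sun): author_id=6 -> matches Smith
  - book 6 (Quiet Streets): author_id=NULL, no match -> kept with NULL
  - book 7 (The Last Train): author_id=5 -> matches Nelson
  - book 8 (The Old House): author_id=2 -> matches King
All 8 rows appear; 1 has NULL author.

SQL:
SELECT a.title, b.name AS author
FROM books a
LEFT JOIN authors b ON a.author_id = b.id

Result:
title            | author
-----------------+-------
The Glass Key    | King  
The Blue Door    | Nelson
Silent Waters    | Smith 
The Red Mountain | Davis 
Midnight Sun     | Smith 
Quiet Streets    | NULL  
The Last Train   | Nelson
The Old House    | King  


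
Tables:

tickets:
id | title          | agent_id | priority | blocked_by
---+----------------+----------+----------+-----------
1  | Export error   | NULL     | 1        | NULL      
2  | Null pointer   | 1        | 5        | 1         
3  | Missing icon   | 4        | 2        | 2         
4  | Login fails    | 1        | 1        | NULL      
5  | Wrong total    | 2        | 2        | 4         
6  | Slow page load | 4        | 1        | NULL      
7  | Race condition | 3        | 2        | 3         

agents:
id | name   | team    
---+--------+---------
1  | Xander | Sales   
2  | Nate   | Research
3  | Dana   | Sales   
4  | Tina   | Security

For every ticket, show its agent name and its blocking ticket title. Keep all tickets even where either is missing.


Two LEFT JOINs from the same base table tickets: one to agents via agent_id, one to tickets itself via blocked_by. Both are LEFT so every ticket is preserved.
Match against agents:
  - ticket 1 (Export error): agent_id=NULL, no match -> kept with NULL
  - ticket 2 (Null pointer): agent_id=1 -> matches Xander
  - ticket 3 (Missing icon): agent_id=4 -> matches Tina
  - ticket 4 (Login fails): agent_id=1 -> matches Xander
  - ticket 5 (Wrong total): agent_id=2 -> matches Nate
  - ticket 6 (Slow page load): agent_id=4 -> matches Tina
  - ticket 7 (Race condition): agent_id=3 -> matches Dana
Match against tickets (self):
  - ticket 1 (Export error): blocked_by=NULL -> NULL
  - ticket 2 (Null pointer): blocked_by=1 -> Export error
  - ticket 3 (Missing icon): blocked_by=2 -> Null pointer
  - ticket 4 (Login fails): blocked_by=NULL -> NULL
  - ticket 5 (Wrong total): blocked_by=4 -> Login fails
  - ticket 6 (Slow page load): blocked_by=NULL -> NULL
  - ticket 7 (Race condition): blocked_by=3 -> Missing icon

SQL:
SELECT a.title, b.name AS agent, c.title AS blocked_by
FROM tickets a
LEFT JOIN agents b ON a.agent_id = b.id
LEFT JOIN tickets c ON a.blocked_by = c.id

Result:
title          | agent  | blocked_by  
---------------+--------+-------------
Export error   | NULL   | NULL        
Null pointer   | Xander | Export error
Missing icon   | Tina   | Null pointer
Login fails    | Xander | NULL        
Wrong total    | Nate   | Login fails 
Slow page load | Tina   | NULL        
Race condition | Dana   | Missing icon


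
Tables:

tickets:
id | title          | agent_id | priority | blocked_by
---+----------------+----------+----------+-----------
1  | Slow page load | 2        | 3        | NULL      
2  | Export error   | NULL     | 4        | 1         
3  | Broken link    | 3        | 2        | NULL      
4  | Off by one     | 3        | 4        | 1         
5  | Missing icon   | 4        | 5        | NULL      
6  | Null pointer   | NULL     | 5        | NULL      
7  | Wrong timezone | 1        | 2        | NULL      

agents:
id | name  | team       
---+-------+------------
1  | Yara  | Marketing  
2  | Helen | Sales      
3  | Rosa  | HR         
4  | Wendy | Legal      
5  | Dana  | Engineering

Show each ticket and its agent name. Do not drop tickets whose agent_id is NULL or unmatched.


LEFT JOIN keeps every row from tickets (the left table); where agent_id has no match in agents, the agent columns become NULL. Walk through each ticket:
  - ticket 1 (Slow page load): agent_id=2 -> matches Helen
  - ticket 2 (Export error): agent_id=NULL, no match -> kept with NULL
  - ticket 3 (Broken link): agent_id=3 -> matches Rosa
  - ticket 4 (Off by one): agent_id=3 -> matches Rosa
  - ticket 5 (Missing icon): agent_id=4 -> matches Wendy
  - ticket 6 (Null pointer): agent_id=NULL, no match -> kept with NULL
  - ticket 7 (Wrong timezone): agent_id=1 -> matches Yara
All 7 rows appear; 2 have NULL agent.

SQL:
SELECT a.title, b.name AS agent
FROM tickets a
LEFT JOIN agents b ON a.agent_id = b.id

Result:
title          | agent
---------------+------
Slow page load | Helen
Export error   | NULL 
Broken link    | Rosa 
Off by one     | Rosa 
Missing icon   | Wendy
Null pointer   | NULL 
Wrong timezone | Yara 


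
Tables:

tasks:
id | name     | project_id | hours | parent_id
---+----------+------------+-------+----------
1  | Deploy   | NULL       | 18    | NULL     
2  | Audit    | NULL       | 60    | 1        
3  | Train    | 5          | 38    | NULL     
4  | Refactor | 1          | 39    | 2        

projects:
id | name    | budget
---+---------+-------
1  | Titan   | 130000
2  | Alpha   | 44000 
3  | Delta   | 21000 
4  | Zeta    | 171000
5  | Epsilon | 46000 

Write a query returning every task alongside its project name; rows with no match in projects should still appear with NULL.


LEFT JOIN keeps every row from tasks (the left table); where project_id has no match in projects, the project columns become NULL. Walk through each task:
  - task 1 (Deploy): project_id=NULL, no match -> kept with NULL
  - task 2 (Audit): project_id=NULL, no match -> kept with NULL
  - task 3 (Train): project_id=5 -> matches Epsilon
  - task 4 (Refactor): project_id=1 -> matches Titan
All 4 rows appear; 2 have NULL project.

SQL:
SELECT a.name, b.name AS project
FROM tasks a
LEFT JOIN projects b ON a.project_id = b.id

Result:
name     | project
---------+--------
Deploy   | NULL   
Audit    | NULL   
Train    | Epsilon
Refactor | Titan  


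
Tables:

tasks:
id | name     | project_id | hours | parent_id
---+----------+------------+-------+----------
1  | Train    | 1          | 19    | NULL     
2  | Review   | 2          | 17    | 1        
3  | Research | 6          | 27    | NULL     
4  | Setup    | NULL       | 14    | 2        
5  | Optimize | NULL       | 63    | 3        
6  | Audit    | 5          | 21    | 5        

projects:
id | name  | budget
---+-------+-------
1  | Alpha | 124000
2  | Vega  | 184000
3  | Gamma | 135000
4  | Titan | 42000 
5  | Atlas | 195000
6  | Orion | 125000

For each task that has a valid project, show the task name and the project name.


INNER JOIN keeps only tasks rows whose project_id matches an id in projects. Walk through each task:
  - task 1 (Train): project_id=1 -> matches Alpha
  - task 2 (Review): project_id=2 -> matches Vega
  - task 3 (Research): project_id=6 -> matches Orion
  - task 4 (Setup): project_id=NULL, no match -> dropped
  - task 5 (Optimize): project_id=NULL, no match -> dropped
  - task 6 (Audit): project_id=5 -> matches Atlas
So 2 of 6 rows are dropped.

SQL:
SELECT a.name, b.name AS project
FROM tasks a
INNER JOIN projects b ON a.project_id = b.id

Result:
name     | project
---------+--------
Train    | Alpha  
Review   | Vega   
Research | Orion  
Audit    | Atlas  


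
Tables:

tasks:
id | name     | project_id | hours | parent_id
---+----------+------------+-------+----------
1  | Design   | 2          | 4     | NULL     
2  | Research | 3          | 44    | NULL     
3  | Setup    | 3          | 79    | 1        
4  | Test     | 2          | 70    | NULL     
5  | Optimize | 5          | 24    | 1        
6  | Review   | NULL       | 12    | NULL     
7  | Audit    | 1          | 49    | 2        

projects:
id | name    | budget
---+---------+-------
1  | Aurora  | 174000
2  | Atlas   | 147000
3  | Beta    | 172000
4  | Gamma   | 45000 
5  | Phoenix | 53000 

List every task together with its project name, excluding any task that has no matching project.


INNER JOIN keeps only tasks rows whose project_id matches an id in projects. Walk through each task:
  - task 1 (Design): project_id=2 -> matches Atlas
  - task 2 (Research): project_id=3 -> matches Beta
  - task 3 (Setup): project_id=3 -> matches Beta
  - task 4 (Test): project_id=2 -> matches Atlas
  - task 5 (Optimize): project_id=5 -> matches Phoenix
  - task 6 (Review): project_id=NULL, no match -> dropped
  - task 7 (Audit): project_id=1 -> matches Aurora
So 1 of 7 rows is dropped.

SQL:
SELECT a.name, b.name AS project
FROM tasks a
INNER JOIN projects b ON a.project_id = b.id

Result:
name     | project
---------+--------
Design   | Atlas  
Research | Beta   
Setup    | Beta   
Test     | Atlas  
Optimize | Phoenix
Audit    | Aurora 


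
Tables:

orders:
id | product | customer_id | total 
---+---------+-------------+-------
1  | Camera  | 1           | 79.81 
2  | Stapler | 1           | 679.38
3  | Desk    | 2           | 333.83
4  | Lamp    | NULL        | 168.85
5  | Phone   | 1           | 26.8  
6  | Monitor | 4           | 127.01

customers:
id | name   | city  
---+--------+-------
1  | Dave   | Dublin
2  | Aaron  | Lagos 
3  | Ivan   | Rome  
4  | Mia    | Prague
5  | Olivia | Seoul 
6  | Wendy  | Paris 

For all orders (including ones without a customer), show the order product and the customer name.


LEFT JOIN keeps every row from orders (the left table); where customer_id has no match in customers, the customer columns become NULL. Walk through each order:
  - order 1 (Camera): customer_id=1 -> matches Dave
  - order 2 (Stapler): customer_id=1 -> matches Dave
  - order 3 (Desk): customer_id=2 -> matches Aaron
  - order 4 (Lamp): customer_id=NULL, no match -> kept with NULL
  - order 5 (Phone): customer_id=1 -> matches Dave
  - order 6 (Monitor): customer_id=4 -> matches Mia
All 6 rows appear; 1 has NULL customer.

SQL:
SELECT a.product, b.name AS customer
FROM orders a
LEFT JOIN customers b ON a.customer_id = b.id

Result:
product | customer
--------+---------
Camera  | Dave    
Stapler | Dave    
Desk    | Aaron   
Lamp    | NULL    
Phone   | Dave    
Monitor | Mia     


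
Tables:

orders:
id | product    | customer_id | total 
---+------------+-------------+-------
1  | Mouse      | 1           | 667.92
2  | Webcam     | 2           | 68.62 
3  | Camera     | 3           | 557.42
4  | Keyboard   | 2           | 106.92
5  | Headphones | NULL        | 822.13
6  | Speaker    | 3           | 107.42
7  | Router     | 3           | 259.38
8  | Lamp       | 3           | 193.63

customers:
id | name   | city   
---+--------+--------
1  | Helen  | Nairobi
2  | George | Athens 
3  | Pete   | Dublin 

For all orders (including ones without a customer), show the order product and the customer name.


LEFT JOIN keeps every row from orders (the left table); where customer_id has no match in customers, the customer columns become NULL. Walk through each order:
  - order 1 (Mouse): customer_id=1 -> matches Helen
  - order 2 (Webcam): customer_id=2 -> matches George
  - order 3 (Camera): customer_id=3 -> matches Pete
  - order 4 (Keyboard): customer_id=2 -> matches George
  - order 5 (Headphones): customer_id=NULL, no match -> kept with NULL
  - order 6 (Speaker): customer_id=3 -> matches Pete
  - order 7 (Router): customer_id=3 -> matches Pete
  - order 8 (Lamp): customer_id=3 -> matches Pete
All 8 rows appear; 1 has NULL customer.

SQL:
SELECT a.product, b.name AS customer
FROM orders a
LEFT JOIN customers b ON a.customer_id = b.id

Result:
product    | customer
-----------+---------
Mouse      | Helen   
Webcam     | George  
Camera     | Pete    
Keyboard   | George  
Headphones | NULL    
Speaker    | Pete    
Router     | Pete    
Lamp       | Pete    


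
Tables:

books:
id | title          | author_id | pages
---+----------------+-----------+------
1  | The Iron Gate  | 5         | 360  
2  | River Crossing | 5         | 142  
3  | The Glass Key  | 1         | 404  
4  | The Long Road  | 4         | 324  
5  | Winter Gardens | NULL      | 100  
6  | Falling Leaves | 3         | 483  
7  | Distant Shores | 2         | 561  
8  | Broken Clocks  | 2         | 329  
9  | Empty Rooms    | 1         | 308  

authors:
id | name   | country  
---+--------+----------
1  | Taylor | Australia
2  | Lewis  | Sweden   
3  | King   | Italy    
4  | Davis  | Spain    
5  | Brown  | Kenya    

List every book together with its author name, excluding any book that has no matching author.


INNER JOIN keeps only books rows whose author_id matches an id in authors. Walk through each book:
  - book 1 (The Iron Gate): author_id=5 -> matches Brown
  - book 2 (River Crossing): author_id=5 -> matches Brown
  - book 3 (The Glass Key): author_id=1 -> matches Taylor
  - book 4 (The Long Road): author_id=4 -> matches Davis
  - book 5 (Winter Gardens): author_id=NULL, no match -> dropped
  - book 6 (Falling Leaves): author_id=3 -> matches King
  - book 7 (Distant Shores): author_id=2 -> matches Lewis
  - book 8 (Broken Clocks): author_id=2 -> matches Lewis
  - book 9 (Empty Rooms): author_id=1 -> matches Taylor
So 1 of 9 rows is dropped.

SQL:
SELECT a.title, b.name AS author
FROM books a
INNER JOIN authors b ON a.author_id = b.id

Result:
title          | author
---------------+-------
The Iron Gate  | Brown 
River Crossing | Brown 
The Glass Key  | Taylor
The Long Road  | Davis 
Falling Leaves | King  
Distant Shores | Lewis 
Broken Clocks  | Lewis 
Empty Rooms    | Taylor
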